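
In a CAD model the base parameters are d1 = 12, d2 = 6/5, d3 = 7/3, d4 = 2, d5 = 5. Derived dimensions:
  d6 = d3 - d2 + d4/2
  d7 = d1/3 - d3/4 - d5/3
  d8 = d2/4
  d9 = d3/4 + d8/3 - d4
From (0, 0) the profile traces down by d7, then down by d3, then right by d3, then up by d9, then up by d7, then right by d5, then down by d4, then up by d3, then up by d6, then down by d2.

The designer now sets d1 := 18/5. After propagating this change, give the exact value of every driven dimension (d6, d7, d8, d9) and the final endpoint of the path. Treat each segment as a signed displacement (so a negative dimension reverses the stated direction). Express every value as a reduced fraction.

Apply edit: d1 := 18/5
  d6 = d3 - d2 + d4/2 = 32/15
  d7 = d1/3 - d3/4 - d5/3 = -21/20
  d8 = d2/4 = 3/10
  d9 = d3/4 + d8/3 - d4 = -79/60
Walk from origin (0, 0):
  seg 1: down by d7 = -21/20 → (0, 21/20)
  seg 2: down by d3 = 7/3 → (0, -77/60)
  seg 3: right by d3 = 7/3 → (7/3, -77/60)
  seg 4: up by d9 = -79/60 → (7/3, -13/5)
  seg 5: up by d7 = -21/20 → (7/3, -73/20)
  seg 6: right by d5 = 5 → (22/3, -73/20)
  seg 7: down by d4 = 2 → (22/3, -113/20)
  seg 8: up by d3 = 7/3 → (22/3, -199/60)
  seg 9: up by d6 = 32/15 → (22/3, -71/60)
  seg 10: down by d2 = 6/5 → (22/3, -143/60)

d6 = 32/15
d7 = -21/20
d8 = 3/10
d9 = -79/60
endpoint = (22/3, -143/60)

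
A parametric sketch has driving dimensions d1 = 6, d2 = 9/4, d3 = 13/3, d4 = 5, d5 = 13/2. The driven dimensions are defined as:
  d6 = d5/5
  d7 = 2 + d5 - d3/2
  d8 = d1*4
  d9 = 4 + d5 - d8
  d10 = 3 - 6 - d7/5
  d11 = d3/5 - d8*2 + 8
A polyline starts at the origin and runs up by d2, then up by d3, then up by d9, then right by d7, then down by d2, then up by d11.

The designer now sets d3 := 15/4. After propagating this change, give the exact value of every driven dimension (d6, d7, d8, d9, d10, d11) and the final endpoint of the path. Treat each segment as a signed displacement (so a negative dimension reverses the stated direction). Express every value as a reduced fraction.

d6 = 13/10
d7 = 53/8
d8 = 24
d9 = -27/2
d10 = -173/40
d11 = -157/4
endpoint = (53/8, -49)

Apply edit: d3 := 15/4
  d6 = d5/5 = 13/10
  d7 = 2 + d5 - d3/2 = 53/8
  d8 = d1*4 = 24
  d9 = 4 + d5 - d8 = -27/2
  d10 = 3 - 6 - d7/5 = -173/40
  d11 = d3/5 - d8*2 + 8 = -157/4
Walk from origin (0, 0):
  seg 1: up by d2 = 9/4 → (0, 9/4)
  seg 2: up by d3 = 15/4 → (0, 6)
  seg 3: up by d9 = -27/2 → (0, -15/2)
  seg 4: right by d7 = 53/8 → (53/8, -15/2)
  seg 5: down by d2 = 9/4 → (53/8, -39/4)
  seg 6: up by d11 = -157/4 → (53/8, -49)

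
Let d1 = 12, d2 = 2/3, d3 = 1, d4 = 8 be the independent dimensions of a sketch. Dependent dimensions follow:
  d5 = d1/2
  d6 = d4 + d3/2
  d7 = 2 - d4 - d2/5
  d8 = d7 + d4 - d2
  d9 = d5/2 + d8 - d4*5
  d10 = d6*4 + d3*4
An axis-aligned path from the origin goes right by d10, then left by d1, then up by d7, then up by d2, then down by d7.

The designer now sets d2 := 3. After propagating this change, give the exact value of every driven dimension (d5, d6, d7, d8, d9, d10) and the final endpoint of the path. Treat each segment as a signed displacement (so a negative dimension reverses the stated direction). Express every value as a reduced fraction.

d5 = 6
d6 = 17/2
d7 = -33/5
d8 = -8/5
d9 = -193/5
d10 = 38
endpoint = (26, 3)

Apply edit: d2 := 3
  d5 = d1/2 = 6
  d6 = d4 + d3/2 = 17/2
  d7 = 2 - d4 - d2/5 = -33/5
  d8 = d7 + d4 - d2 = -8/5
  d9 = d5/2 + d8 - d4*5 = -193/5
  d10 = d6*4 + d3*4 = 38
Walk from origin (0, 0):
  seg 1: right by d10 = 38 → (38, 0)
  seg 2: left by d1 = 12 → (26, 0)
  seg 3: up by d7 = -33/5 → (26, -33/5)
  seg 4: up by d2 = 3 → (26, -18/5)
  seg 5: down by d7 = -33/5 → (26, 3)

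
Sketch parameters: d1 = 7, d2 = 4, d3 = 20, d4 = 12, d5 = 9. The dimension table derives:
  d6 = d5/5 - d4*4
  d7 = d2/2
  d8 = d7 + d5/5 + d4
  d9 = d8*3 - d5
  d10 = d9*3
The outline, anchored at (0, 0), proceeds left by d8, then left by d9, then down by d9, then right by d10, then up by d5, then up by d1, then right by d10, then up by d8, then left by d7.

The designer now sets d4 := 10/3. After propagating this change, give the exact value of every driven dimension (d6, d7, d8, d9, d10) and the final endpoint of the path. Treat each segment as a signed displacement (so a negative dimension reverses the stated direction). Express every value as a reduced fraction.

Apply edit: d4 := 10/3
  d6 = d5/5 - d4*4 = -173/15
  d7 = d2/2 = 2
  d8 = d7 + d5/5 + d4 = 107/15
  d9 = d8*3 - d5 = 62/5
  d10 = d9*3 = 186/5
Walk from origin (0, 0):
  seg 1: left by d8 = 107/15 → (-107/15, 0)
  seg 2: left by d9 = 62/5 → (-293/15, 0)
  seg 3: down by d9 = 62/5 → (-293/15, -62/5)
  seg 4: right by d10 = 186/5 → (53/3, -62/5)
  seg 5: up by d5 = 9 → (53/3, -17/5)
  seg 6: up by d1 = 7 → (53/3, 18/5)
  seg 7: right by d10 = 186/5 → (823/15, 18/5)
  seg 8: up by d8 = 107/15 → (823/15, 161/15)
  seg 9: left by d7 = 2 → (793/15, 161/15)

d6 = -173/15
d7 = 2
d8 = 107/15
d9 = 62/5
d10 = 186/5
endpoint = (793/15, 161/15)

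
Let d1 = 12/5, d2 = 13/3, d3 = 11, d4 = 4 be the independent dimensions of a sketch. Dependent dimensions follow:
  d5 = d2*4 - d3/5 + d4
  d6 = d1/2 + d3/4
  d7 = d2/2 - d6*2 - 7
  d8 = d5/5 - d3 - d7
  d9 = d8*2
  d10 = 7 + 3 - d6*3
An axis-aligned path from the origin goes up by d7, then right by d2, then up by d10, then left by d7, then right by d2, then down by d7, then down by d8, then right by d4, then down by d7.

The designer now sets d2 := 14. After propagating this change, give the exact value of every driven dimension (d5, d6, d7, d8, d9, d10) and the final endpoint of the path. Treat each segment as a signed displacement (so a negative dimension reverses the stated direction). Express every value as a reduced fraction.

d5 = 289/5
d6 = 79/20
d7 = -79/10
d8 = 423/50
d9 = 423/25
d10 = -37/20
endpoint = (399/10, -241/100)

Apply edit: d2 := 14
  d5 = d2*4 - d3/5 + d4 = 289/5
  d6 = d1/2 + d3/4 = 79/20
  d7 = d2/2 - d6*2 - 7 = -79/10
  d8 = d5/5 - d3 - d7 = 423/50
  d9 = d8*2 = 423/25
  d10 = 7 + 3 - d6*3 = -37/20
Walk from origin (0, 0):
  seg 1: up by d7 = -79/10 → (0, -79/10)
  seg 2: right by d2 = 14 → (14, -79/10)
  seg 3: up by d10 = -37/20 → (14, -39/4)
  seg 4: left by d7 = -79/10 → (219/10, -39/4)
  seg 5: right by d2 = 14 → (359/10, -39/4)
  seg 6: down by d7 = -79/10 → (359/10, -37/20)
  seg 7: down by d8 = 423/50 → (359/10, -1031/100)
  seg 8: right by d4 = 4 → (399/10, -1031/100)
  seg 9: down by d7 = -79/10 → (399/10, -241/100)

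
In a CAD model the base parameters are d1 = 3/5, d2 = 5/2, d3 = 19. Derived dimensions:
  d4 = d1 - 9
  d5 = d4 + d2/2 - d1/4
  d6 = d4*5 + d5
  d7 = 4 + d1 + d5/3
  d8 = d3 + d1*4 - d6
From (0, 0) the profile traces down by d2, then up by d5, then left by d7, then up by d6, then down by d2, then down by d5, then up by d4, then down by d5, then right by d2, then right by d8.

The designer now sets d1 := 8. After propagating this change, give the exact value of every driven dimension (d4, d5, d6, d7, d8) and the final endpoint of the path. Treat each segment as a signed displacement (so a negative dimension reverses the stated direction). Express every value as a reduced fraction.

d4 = -1
d5 = -7/4
d6 = -27/4
d7 = 137/12
d8 = 231/4
endpoint = (293/6, -11)

Apply edit: d1 := 8
  d4 = d1 - 9 = -1
  d5 = d4 + d2/2 - d1/4 = -7/4
  d6 = d4*5 + d5 = -27/4
  d7 = 4 + d1 + d5/3 = 137/12
  d8 = d3 + d1*4 - d6 = 231/4
Walk from origin (0, 0):
  seg 1: down by d2 = 5/2 → (0, -5/2)
  seg 2: up by d5 = -7/4 → (0, -17/4)
  seg 3: left by d7 = 137/12 → (-137/12, -17/4)
  seg 4: up by d6 = -27/4 → (-137/12, -11)
  seg 5: down by d2 = 5/2 → (-137/12, -27/2)
  seg 6: down by d5 = -7/4 → (-137/12, -47/4)
  seg 7: up by d4 = -1 → (-137/12, -51/4)
  seg 8: down by d5 = -7/4 → (-137/12, -11)
  seg 9: right by d2 = 5/2 → (-107/12, -11)
  seg 10: right by d8 = 231/4 → (293/6, -11)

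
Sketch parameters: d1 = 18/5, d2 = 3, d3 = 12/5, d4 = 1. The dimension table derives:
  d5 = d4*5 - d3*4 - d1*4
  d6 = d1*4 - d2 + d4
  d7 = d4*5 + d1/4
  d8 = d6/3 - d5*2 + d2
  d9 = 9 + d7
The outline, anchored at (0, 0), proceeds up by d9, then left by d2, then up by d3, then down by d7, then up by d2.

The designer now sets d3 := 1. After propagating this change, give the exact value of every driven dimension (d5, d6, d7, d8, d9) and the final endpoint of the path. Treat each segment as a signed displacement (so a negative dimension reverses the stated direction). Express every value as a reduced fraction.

d5 = -67/5
d6 = 62/5
d7 = 59/10
d8 = 509/15
d9 = 149/10
endpoint = (-3, 13)

Apply edit: d3 := 1
  d5 = d4*5 - d3*4 - d1*4 = -67/5
  d6 = d1*4 - d2 + d4 = 62/5
  d7 = d4*5 + d1/4 = 59/10
  d8 = d6/3 - d5*2 + d2 = 509/15
  d9 = 9 + d7 = 149/10
Walk from origin (0, 0):
  seg 1: up by d9 = 149/10 → (0, 149/10)
  seg 2: left by d2 = 3 → (-3, 149/10)
  seg 3: up by d3 = 1 → (-3, 159/10)
  seg 4: down by d7 = 59/10 → (-3, 10)
  seg 5: up by d2 = 3 → (-3, 13)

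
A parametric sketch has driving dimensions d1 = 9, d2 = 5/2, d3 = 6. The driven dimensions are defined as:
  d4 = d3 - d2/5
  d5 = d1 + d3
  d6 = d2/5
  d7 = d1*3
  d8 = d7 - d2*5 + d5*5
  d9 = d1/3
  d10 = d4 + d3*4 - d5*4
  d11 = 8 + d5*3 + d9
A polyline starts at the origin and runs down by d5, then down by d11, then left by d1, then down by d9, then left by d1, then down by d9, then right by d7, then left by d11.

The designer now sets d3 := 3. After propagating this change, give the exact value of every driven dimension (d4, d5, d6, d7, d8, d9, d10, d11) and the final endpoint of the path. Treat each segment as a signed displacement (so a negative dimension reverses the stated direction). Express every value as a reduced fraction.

Apply edit: d3 := 3
  d4 = d3 - d2/5 = 5/2
  d5 = d1 + d3 = 12
  d6 = d2/5 = 1/2
  d7 = d1*3 = 27
  d8 = d7 - d2*5 + d5*5 = 149/2
  d9 = d1/3 = 3
  d10 = d4 + d3*4 - d5*4 = -67/2
  d11 = 8 + d5*3 + d9 = 47
Walk from origin (0, 0):
  seg 1: down by d5 = 12 → (0, -12)
  seg 2: down by d11 = 47 → (0, -59)
  seg 3: left by d1 = 9 → (-9, -59)
  seg 4: down by d9 = 3 → (-9, -62)
  seg 5: left by d1 = 9 → (-18, -62)
  seg 6: down by d9 = 3 → (-18, -65)
  seg 7: right by d7 = 27 → (9, -65)
  seg 8: left by d11 = 47 → (-38, -65)

d4 = 5/2
d5 = 12
d6 = 1/2
d7 = 27
d8 = 149/2
d9 = 3
d10 = -67/2
d11 = 47
endpoint = (-38, -65)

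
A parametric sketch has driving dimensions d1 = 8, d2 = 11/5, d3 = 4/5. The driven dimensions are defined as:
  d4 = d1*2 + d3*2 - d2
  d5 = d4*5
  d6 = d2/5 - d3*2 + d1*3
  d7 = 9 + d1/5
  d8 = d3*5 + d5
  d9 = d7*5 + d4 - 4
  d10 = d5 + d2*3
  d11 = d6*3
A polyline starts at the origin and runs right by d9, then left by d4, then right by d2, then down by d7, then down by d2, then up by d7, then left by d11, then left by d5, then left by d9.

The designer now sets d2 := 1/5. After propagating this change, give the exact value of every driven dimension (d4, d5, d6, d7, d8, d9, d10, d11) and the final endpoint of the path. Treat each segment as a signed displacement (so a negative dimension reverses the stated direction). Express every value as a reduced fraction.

Apply edit: d2 := 1/5
  d4 = d1*2 + d3*2 - d2 = 87/5
  d5 = d4*5 = 87
  d6 = d2/5 - d3*2 + d1*3 = 561/25
  d7 = 9 + d1/5 = 53/5
  d8 = d3*5 + d5 = 91
  d9 = d7*5 + d4 - 4 = 332/5
  d10 = d5 + d2*3 = 438/5
  d11 = d6*3 = 1683/25
Walk from origin (0, 0):
  seg 1: right by d9 = 332/5 → (332/5, 0)
  seg 2: left by d4 = 87/5 → (49, 0)
  seg 3: right by d2 = 1/5 → (246/5, 0)
  seg 4: down by d7 = 53/5 → (246/5, -53/5)
  seg 5: down by d2 = 1/5 → (246/5, -54/5)
  seg 6: up by d7 = 53/5 → (246/5, -1/5)
  seg 7: left by d11 = 1683/25 → (-453/25, -1/5)
  seg 8: left by d5 = 87 → (-2628/25, -1/5)
  seg 9: left by d9 = 332/5 → (-4288/25, -1/5)

d4 = 87/5
d5 = 87
d6 = 561/25
d7 = 53/5
d8 = 91
d9 = 332/5
d10 = 438/5
d11 = 1683/25
endpoint = (-4288/25, -1/5)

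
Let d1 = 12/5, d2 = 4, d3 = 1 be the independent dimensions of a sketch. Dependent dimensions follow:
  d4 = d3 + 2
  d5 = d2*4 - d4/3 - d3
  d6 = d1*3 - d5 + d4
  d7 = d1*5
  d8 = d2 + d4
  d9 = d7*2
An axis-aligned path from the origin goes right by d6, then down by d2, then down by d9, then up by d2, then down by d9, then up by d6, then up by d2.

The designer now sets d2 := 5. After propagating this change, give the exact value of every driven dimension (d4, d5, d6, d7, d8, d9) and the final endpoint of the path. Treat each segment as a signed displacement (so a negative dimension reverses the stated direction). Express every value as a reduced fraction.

d4 = 3
d5 = 18
d6 = -39/5
d7 = 12
d8 = 8
d9 = 24
endpoint = (-39/5, -254/5)

Apply edit: d2 := 5
  d4 = d3 + 2 = 3
  d5 = d2*4 - d4/3 - d3 = 18
  d6 = d1*3 - d5 + d4 = -39/5
  d7 = d1*5 = 12
  d8 = d2 + d4 = 8
  d9 = d7*2 = 24
Walk from origin (0, 0):
  seg 1: right by d6 = -39/5 → (-39/5, 0)
  seg 2: down by d2 = 5 → (-39/5, -5)
  seg 3: down by d9 = 24 → (-39/5, -29)
  seg 4: up by d2 = 5 → (-39/5, -24)
  seg 5: down by d9 = 24 → (-39/5, -48)
  seg 6: up by d6 = -39/5 → (-39/5, -279/5)
  seg 7: up by d2 = 5 → (-39/5, -254/5)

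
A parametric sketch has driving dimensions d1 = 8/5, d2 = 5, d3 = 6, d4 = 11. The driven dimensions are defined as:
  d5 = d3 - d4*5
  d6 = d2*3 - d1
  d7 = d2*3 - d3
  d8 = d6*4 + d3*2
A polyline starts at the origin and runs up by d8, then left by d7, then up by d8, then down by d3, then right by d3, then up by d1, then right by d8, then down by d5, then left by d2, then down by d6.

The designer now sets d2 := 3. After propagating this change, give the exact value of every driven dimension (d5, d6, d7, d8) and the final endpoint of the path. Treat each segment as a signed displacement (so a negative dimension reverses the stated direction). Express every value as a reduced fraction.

Apply edit: d2 := 3
  d5 = d3 - d4*5 = -49
  d6 = d2*3 - d1 = 37/5
  d7 = d2*3 - d3 = 3
  d8 = d6*4 + d3*2 = 208/5
Walk from origin (0, 0):
  seg 1: up by d8 = 208/5 → (0, 208/5)
  seg 2: left by d7 = 3 → (-3, 208/5)
  seg 3: up by d8 = 208/5 → (-3, 416/5)
  seg 4: down by d3 = 6 → (-3, 386/5)
  seg 5: right by d3 = 6 → (3, 386/5)
  seg 6: up by d1 = 8/5 → (3, 394/5)
  seg 7: right by d8 = 208/5 → (223/5, 394/5)
  seg 8: down by d5 = -49 → (223/5, 639/5)
  seg 9: left by d2 = 3 → (208/5, 639/5)
  seg 10: down by d6 = 37/5 → (208/5, 602/5)

d5 = -49
d6 = 37/5
d7 = 3
d8 = 208/5
endpoint = (208/5, 602/5)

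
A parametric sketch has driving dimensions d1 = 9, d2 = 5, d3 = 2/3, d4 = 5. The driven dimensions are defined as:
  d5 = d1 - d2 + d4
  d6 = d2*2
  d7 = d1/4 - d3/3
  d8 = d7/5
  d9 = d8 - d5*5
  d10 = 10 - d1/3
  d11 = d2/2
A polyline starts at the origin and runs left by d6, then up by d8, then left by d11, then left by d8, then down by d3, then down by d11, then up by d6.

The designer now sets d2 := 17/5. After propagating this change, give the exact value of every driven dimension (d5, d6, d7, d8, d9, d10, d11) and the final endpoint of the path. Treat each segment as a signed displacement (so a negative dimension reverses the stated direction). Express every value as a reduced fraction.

Apply edit: d2 := 17/5
  d5 = d1 - d2 + d4 = 53/5
  d6 = d2*2 = 34/5
  d7 = d1/4 - d3/3 = 73/36
  d8 = d7/5 = 73/180
  d9 = d8 - d5*5 = -9467/180
  d10 = 10 - d1/3 = 7
  d11 = d2/2 = 17/10
Walk from origin (0, 0):
  seg 1: left by d6 = 34/5 → (-34/5, 0)
  seg 2: up by d8 = 73/180 → (-34/5, 73/180)
  seg 3: left by d11 = 17/10 → (-17/2, 73/180)
  seg 4: left by d8 = 73/180 → (-1603/180, 73/180)
  seg 5: down by d3 = 2/3 → (-1603/180, -47/180)
  seg 6: down by d11 = 17/10 → (-1603/180, -353/180)
  seg 7: up by d6 = 34/5 → (-1603/180, 871/180)

d5 = 53/5
d6 = 34/5
d7 = 73/36
d8 = 73/180
d9 = -9467/180
d10 = 7
d11 = 17/10
endpoint = (-1603/180, 871/180)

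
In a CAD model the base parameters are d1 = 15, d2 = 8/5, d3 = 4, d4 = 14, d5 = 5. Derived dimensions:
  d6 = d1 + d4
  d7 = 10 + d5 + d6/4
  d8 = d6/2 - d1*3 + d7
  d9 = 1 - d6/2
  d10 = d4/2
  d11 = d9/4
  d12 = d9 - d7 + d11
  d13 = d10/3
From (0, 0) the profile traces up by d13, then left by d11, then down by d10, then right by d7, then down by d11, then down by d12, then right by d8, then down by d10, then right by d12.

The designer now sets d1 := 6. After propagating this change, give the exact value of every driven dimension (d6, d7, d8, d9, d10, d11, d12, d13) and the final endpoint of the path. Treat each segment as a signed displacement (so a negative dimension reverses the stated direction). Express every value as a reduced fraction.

d6 = 20
d7 = 20
d8 = 12
d9 = -9
d10 = 7
d11 = -9/4
d12 = -125/4
d13 = 7/3
endpoint = (3, 131/6)

Apply edit: d1 := 6
  d6 = d1 + d4 = 20
  d7 = 10 + d5 + d6/4 = 20
  d8 = d6/2 - d1*3 + d7 = 12
  d9 = 1 - d6/2 = -9
  d10 = d4/2 = 7
  d11 = d9/4 = -9/4
  d12 = d9 - d7 + d11 = -125/4
  d13 = d10/3 = 7/3
Walk from origin (0, 0):
  seg 1: up by d13 = 7/3 → (0, 7/3)
  seg 2: left by d11 = -9/4 → (9/4, 7/3)
  seg 3: down by d10 = 7 → (9/4, -14/3)
  seg 4: right by d7 = 20 → (89/4, -14/3)
  seg 5: down by d11 = -9/4 → (89/4, -29/12)
  seg 6: down by d12 = -125/4 → (89/4, 173/6)
  seg 7: right by d8 = 12 → (137/4, 173/6)
  seg 8: down by d10 = 7 → (137/4, 131/6)
  seg 9: right by d12 = -125/4 → (3, 131/6)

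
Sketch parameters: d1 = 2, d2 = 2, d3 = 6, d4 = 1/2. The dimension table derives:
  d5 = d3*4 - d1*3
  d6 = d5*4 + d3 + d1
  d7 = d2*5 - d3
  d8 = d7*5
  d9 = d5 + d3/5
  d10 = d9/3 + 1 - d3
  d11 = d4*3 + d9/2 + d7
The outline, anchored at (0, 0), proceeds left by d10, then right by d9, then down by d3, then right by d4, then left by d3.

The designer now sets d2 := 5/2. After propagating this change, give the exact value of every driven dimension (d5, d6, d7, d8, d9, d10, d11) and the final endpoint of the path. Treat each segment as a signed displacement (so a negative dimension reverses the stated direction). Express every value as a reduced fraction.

Apply edit: d2 := 5/2
  d5 = d3*4 - d1*3 = 18
  d6 = d5*4 + d3 + d1 = 80
  d7 = d2*5 - d3 = 13/2
  d8 = d7*5 = 65/2
  d9 = d5 + d3/5 = 96/5
  d10 = d9/3 + 1 - d3 = 7/5
  d11 = d4*3 + d9/2 + d7 = 88/5
Walk from origin (0, 0):
  seg 1: left by d10 = 7/5 → (-7/5, 0)
  seg 2: right by d9 = 96/5 → (89/5, 0)
  seg 3: down by d3 = 6 → (89/5, -6)
  seg 4: right by d4 = 1/2 → (183/10, -6)
  seg 5: left by d3 = 6 → (123/10, -6)

d5 = 18
d6 = 80
d7 = 13/2
d8 = 65/2
d9 = 96/5
d10 = 7/5
d11 = 88/5
endpoint = (123/10, -6)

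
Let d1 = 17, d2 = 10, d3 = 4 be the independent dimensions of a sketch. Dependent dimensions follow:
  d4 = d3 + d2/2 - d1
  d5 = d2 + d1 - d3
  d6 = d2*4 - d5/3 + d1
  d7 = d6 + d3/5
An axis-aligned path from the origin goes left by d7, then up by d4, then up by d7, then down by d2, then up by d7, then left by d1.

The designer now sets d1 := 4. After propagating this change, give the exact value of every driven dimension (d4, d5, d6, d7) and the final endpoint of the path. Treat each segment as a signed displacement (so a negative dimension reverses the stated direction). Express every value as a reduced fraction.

d4 = 5
d5 = 10
d6 = 122/3
d7 = 622/15
endpoint = (-682/15, 1169/15)

Apply edit: d1 := 4
  d4 = d3 + d2/2 - d1 = 5
  d5 = d2 + d1 - d3 = 10
  d6 = d2*4 - d5/3 + d1 = 122/3
  d7 = d6 + d3/5 = 622/15
Walk from origin (0, 0):
  seg 1: left by d7 = 622/15 → (-622/15, 0)
  seg 2: up by d4 = 5 → (-622/15, 5)
  seg 3: up by d7 = 622/15 → (-622/15, 697/15)
  seg 4: down by d2 = 10 → (-622/15, 547/15)
  seg 5: up by d7 = 622/15 → (-622/15, 1169/15)
  seg 6: left by d1 = 4 → (-682/15, 1169/15)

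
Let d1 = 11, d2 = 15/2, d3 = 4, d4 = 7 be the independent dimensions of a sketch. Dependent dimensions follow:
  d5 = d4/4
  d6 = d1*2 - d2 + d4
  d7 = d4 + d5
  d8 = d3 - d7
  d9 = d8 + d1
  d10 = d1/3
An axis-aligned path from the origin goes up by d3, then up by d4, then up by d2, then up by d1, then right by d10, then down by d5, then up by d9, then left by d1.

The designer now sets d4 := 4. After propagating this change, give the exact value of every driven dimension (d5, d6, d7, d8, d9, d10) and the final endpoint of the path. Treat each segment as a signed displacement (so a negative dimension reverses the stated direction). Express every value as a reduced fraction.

d5 = 1
d6 = 37/2
d7 = 5
d8 = -1
d9 = 10
d10 = 11/3
endpoint = (-22/3, 71/2)

Apply edit: d4 := 4
  d5 = d4/4 = 1
  d6 = d1*2 - d2 + d4 = 37/2
  d7 = d4 + d5 = 5
  d8 = d3 - d7 = -1
  d9 = d8 + d1 = 10
  d10 = d1/3 = 11/3
Walk from origin (0, 0):
  seg 1: up by d3 = 4 → (0, 4)
  seg 2: up by d4 = 4 → (0, 8)
  seg 3: up by d2 = 15/2 → (0, 31/2)
  seg 4: up by d1 = 11 → (0, 53/2)
  seg 5: right by d10 = 11/3 → (11/3, 53/2)
  seg 6: down by d5 = 1 → (11/3, 51/2)
  seg 7: up by d9 = 10 → (11/3, 71/2)
  seg 8: left by d1 = 11 → (-22/3, 71/2)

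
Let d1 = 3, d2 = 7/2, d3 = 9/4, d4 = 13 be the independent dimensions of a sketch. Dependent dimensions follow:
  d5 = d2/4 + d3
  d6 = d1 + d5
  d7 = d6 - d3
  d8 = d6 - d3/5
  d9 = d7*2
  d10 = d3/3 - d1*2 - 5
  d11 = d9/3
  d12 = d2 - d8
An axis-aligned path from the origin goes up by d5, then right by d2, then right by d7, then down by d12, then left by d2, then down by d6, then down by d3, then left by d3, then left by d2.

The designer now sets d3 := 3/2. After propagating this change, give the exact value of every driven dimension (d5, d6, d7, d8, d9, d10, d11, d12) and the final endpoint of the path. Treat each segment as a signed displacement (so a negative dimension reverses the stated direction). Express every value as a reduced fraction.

d5 = 19/8
d6 = 43/8
d7 = 31/8
d8 = 203/40
d9 = 31/4
d10 = -21/2
d11 = 31/12
d12 = -63/40
endpoint = (-9/8, -117/40)

Apply edit: d3 := 3/2
  d5 = d2/4 + d3 = 19/8
  d6 = d1 + d5 = 43/8
  d7 = d6 - d3 = 31/8
  d8 = d6 - d3/5 = 203/40
  d9 = d7*2 = 31/4
  d10 = d3/3 - d1*2 - 5 = -21/2
  d11 = d9/3 = 31/12
  d12 = d2 - d8 = -63/40
Walk from origin (0, 0):
  seg 1: up by d5 = 19/8 → (0, 19/8)
  seg 2: right by d2 = 7/2 → (7/2, 19/8)
  seg 3: right by d7 = 31/8 → (59/8, 19/8)
  seg 4: down by d12 = -63/40 → (59/8, 79/20)
  seg 5: left by d2 = 7/2 → (31/8, 79/20)
  seg 6: down by d6 = 43/8 → (31/8, -57/40)
  seg 7: down by d3 = 3/2 → (31/8, -117/40)
  seg 8: left by d3 = 3/2 → (19/8, -117/40)
  seg 9: left by d2 = 7/2 → (-9/8, -117/40)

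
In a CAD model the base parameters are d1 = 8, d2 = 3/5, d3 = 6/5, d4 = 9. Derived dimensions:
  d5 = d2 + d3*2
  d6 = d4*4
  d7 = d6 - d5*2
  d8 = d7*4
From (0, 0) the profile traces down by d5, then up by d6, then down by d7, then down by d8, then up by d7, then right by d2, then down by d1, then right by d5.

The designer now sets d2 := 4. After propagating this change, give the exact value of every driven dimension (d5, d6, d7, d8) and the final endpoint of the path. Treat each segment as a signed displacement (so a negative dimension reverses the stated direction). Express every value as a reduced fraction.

Apply edit: d2 := 4
  d5 = d2 + d3*2 = 32/5
  d6 = d4*4 = 36
  d7 = d6 - d5*2 = 116/5
  d8 = d7*4 = 464/5
Walk from origin (0, 0):
  seg 1: down by d5 = 32/5 → (0, -32/5)
  seg 2: up by d6 = 36 → (0, 148/5)
  seg 3: down by d7 = 116/5 → (0, 32/5)
  seg 4: down by d8 = 464/5 → (0, -432/5)
  seg 5: up by d7 = 116/5 → (0, -316/5)
  seg 6: right by d2 = 4 → (4, -316/5)
  seg 7: down by d1 = 8 → (4, -356/5)
  seg 8: right by d5 = 32/5 → (52/5, -356/5)

d5 = 32/5
d6 = 36
d7 = 116/5
d8 = 464/5
endpoint = (52/5, -356/5)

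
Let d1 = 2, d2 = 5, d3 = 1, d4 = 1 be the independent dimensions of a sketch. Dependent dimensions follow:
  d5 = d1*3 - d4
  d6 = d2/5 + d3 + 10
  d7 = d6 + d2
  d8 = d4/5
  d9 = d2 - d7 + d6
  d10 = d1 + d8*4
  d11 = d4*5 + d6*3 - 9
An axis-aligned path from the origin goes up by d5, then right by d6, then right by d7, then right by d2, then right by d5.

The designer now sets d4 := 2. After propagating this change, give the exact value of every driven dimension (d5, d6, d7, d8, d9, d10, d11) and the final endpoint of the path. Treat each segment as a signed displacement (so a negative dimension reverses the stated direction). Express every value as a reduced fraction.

d5 = 4
d6 = 12
d7 = 17
d8 = 2/5
d9 = 0
d10 = 18/5
d11 = 37
endpoint = (38, 4)

Apply edit: d4 := 2
  d5 = d1*3 - d4 = 4
  d6 = d2/5 + d3 + 10 = 12
  d7 = d6 + d2 = 17
  d8 = d4/5 = 2/5
  d9 = d2 - d7 + d6 = 0
  d10 = d1 + d8*4 = 18/5
  d11 = d4*5 + d6*3 - 9 = 37
Walk from origin (0, 0):
  seg 1: up by d5 = 4 → (0, 4)
  seg 2: right by d6 = 12 → (12, 4)
  seg 3: right by d7 = 17 → (29, 4)
  seg 4: right by d2 = 5 → (34, 4)
  seg 5: right by d5 = 4 → (38, 4)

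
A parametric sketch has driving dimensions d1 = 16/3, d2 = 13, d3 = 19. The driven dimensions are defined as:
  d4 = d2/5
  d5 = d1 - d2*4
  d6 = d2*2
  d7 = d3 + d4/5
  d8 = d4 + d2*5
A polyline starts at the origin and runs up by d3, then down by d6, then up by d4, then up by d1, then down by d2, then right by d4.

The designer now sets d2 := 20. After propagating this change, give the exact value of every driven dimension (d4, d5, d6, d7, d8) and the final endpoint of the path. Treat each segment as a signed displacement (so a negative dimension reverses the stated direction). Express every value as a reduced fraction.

d4 = 4
d5 = -224/3
d6 = 40
d7 = 99/5
d8 = 104
endpoint = (4, -95/3)

Apply edit: d2 := 20
  d4 = d2/5 = 4
  d5 = d1 - d2*4 = -224/3
  d6 = d2*2 = 40
  d7 = d3 + d4/5 = 99/5
  d8 = d4 + d2*5 = 104
Walk from origin (0, 0):
  seg 1: up by d3 = 19 → (0, 19)
  seg 2: down by d6 = 40 → (0, -21)
  seg 3: up by d4 = 4 → (0, -17)
  seg 4: up by d1 = 16/3 → (0, -35/3)
  seg 5: down by d2 = 20 → (0, -95/3)
  seg 6: right by d4 = 4 → (4, -95/3)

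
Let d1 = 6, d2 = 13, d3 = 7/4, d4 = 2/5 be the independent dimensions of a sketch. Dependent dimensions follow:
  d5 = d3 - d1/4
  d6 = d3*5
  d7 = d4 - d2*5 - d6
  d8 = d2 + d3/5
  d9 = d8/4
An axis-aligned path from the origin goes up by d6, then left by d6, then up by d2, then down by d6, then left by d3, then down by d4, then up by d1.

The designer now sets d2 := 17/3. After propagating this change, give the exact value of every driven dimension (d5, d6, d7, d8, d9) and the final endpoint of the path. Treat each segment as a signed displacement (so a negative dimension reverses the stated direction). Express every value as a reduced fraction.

d5 = 1/4
d6 = 35/4
d7 = -2201/60
d8 = 361/60
d9 = 361/240
endpoint = (-21/2, 169/15)

Apply edit: d2 := 17/3
  d5 = d3 - d1/4 = 1/4
  d6 = d3*5 = 35/4
  d7 = d4 - d2*5 - d6 = -2201/60
  d8 = d2 + d3/5 = 361/60
  d9 = d8/4 = 361/240
Walk from origin (0, 0):
  seg 1: up by d6 = 35/4 → (0, 35/4)
  seg 2: left by d6 = 35/4 → (-35/4, 35/4)
  seg 3: up by d2 = 17/3 → (-35/4, 173/12)
  seg 4: down by d6 = 35/4 → (-35/4, 17/3)
  seg 5: left by d3 = 7/4 → (-21/2, 17/3)
  seg 6: down by d4 = 2/5 → (-21/2, 79/15)
  seg 7: up by d1 = 6 → (-21/2, 169/15)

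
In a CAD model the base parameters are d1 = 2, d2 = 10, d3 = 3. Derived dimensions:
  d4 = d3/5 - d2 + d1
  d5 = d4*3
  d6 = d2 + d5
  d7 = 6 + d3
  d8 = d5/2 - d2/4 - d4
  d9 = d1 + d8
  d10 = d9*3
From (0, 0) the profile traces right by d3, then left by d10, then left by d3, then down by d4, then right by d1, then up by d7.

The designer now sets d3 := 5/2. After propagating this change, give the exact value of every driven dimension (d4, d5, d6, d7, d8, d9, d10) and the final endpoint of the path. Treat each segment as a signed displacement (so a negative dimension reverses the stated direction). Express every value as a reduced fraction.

d4 = -15/2
d5 = -45/2
d6 = -25/2
d7 = 17/2
d8 = -25/4
d9 = -17/4
d10 = -51/4
endpoint = (59/4, 16)

Apply edit: d3 := 5/2
  d4 = d3/5 - d2 + d1 = -15/2
  d5 = d4*3 = -45/2
  d6 = d2 + d5 = -25/2
  d7 = 6 + d3 = 17/2
  d8 = d5/2 - d2/4 - d4 = -25/4
  d9 = d1 + d8 = -17/4
  d10 = d9*3 = -51/4
Walk from origin (0, 0):
  seg 1: right by d3 = 5/2 → (5/2, 0)
  seg 2: left by d10 = -51/4 → (61/4, 0)
  seg 3: left by d3 = 5/2 → (51/4, 0)
  seg 4: down by d4 = -15/2 → (51/4, 15/2)
  seg 5: right by d1 = 2 → (59/4, 15/2)
  seg 6: up by d7 = 17/2 → (59/4, 16)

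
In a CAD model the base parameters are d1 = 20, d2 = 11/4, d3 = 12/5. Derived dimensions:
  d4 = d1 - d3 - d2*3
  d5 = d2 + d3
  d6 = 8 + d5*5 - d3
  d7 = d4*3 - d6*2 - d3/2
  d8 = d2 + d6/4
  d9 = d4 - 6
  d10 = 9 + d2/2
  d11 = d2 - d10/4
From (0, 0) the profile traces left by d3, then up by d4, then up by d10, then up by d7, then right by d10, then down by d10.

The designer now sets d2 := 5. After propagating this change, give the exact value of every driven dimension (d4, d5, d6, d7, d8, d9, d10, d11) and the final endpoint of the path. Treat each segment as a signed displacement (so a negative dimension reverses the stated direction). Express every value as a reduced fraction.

d4 = 13/5
d5 = 37/5
d6 = 213/5
d7 = -393/5
d8 = 313/20
d9 = -17/5
d10 = 23/2
d11 = 17/8
endpoint = (91/10, -76)

Apply edit: d2 := 5
  d4 = d1 - d3 - d2*3 = 13/5
  d5 = d2 + d3 = 37/5
  d6 = 8 + d5*5 - d3 = 213/5
  d7 = d4*3 - d6*2 - d3/2 = -393/5
  d8 = d2 + d6/4 = 313/20
  d9 = d4 - 6 = -17/5
  d10 = 9 + d2/2 = 23/2
  d11 = d2 - d10/4 = 17/8
Walk from origin (0, 0):
  seg 1: left by d3 = 12/5 → (-12/5, 0)
  seg 2: up by d4 = 13/5 → (-12/5, 13/5)
  seg 3: up by d10 = 23/2 → (-12/5, 141/10)
  seg 4: up by d7 = -393/5 → (-12/5, -129/2)
  seg 5: right by d10 = 23/2 → (91/10, -129/2)
  seg 6: down by d10 = 23/2 → (91/10, -76)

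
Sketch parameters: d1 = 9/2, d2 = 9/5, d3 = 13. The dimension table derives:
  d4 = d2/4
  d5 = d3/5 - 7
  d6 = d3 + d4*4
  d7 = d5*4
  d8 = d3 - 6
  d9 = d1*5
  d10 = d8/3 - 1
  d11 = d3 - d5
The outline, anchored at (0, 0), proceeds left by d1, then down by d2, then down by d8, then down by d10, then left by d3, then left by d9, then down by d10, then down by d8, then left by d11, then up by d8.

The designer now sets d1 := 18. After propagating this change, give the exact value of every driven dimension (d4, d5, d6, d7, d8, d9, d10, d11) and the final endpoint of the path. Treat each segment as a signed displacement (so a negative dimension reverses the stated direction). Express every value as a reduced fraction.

Apply edit: d1 := 18
  d4 = d2/4 = 9/20
  d5 = d3/5 - 7 = -22/5
  d6 = d3 + d4*4 = 74/5
  d7 = d5*4 = -88/5
  d8 = d3 - 6 = 7
  d9 = d1*5 = 90
  d10 = d8/3 - 1 = 4/3
  d11 = d3 - d5 = 87/5
Walk from origin (0, 0):
  seg 1: left by d1 = 18 → (-18, 0)
  seg 2: down by d2 = 9/5 → (-18, -9/5)
  seg 3: down by d8 = 7 → (-18, -44/5)
  seg 4: down by d10 = 4/3 → (-18, -152/15)
  seg 5: left by d3 = 13 → (-31, -152/15)
  seg 6: left by d9 = 90 → (-121, -152/15)
  seg 7: down by d10 = 4/3 → (-121, -172/15)
  seg 8: down by d8 = 7 → (-121, -277/15)
  seg 9: left by d11 = 87/5 → (-692/5, -277/15)
  seg 10: up by d8 = 7 → (-692/5, -172/15)

d4 = 9/20
d5 = -22/5
d6 = 74/5
d7 = -88/5
d8 = 7
d9 = 90
d10 = 4/3
d11 = 87/5
endpoint = (-692/5, -172/15)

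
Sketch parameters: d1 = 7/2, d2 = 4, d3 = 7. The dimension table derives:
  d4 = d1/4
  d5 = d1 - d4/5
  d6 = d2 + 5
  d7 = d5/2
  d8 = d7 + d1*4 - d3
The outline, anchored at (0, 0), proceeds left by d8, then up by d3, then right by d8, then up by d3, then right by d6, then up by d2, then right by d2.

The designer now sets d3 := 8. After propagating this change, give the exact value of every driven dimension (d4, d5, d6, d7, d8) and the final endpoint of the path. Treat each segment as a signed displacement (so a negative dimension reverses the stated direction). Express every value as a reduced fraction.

Apply edit: d3 := 8
  d4 = d1/4 = 7/8
  d5 = d1 - d4/5 = 133/40
  d6 = d2 + 5 = 9
  d7 = d5/2 = 133/80
  d8 = d7 + d1*4 - d3 = 613/80
Walk from origin (0, 0):
  seg 1: left by d8 = 613/80 → (-613/80, 0)
  seg 2: up by d3 = 8 → (-613/80, 8)
  seg 3: right by d8 = 613/80 → (0, 8)
  seg 4: up by d3 = 8 → (0, 16)
  seg 5: right by d6 = 9 → (9, 16)
  seg 6: up by d2 = 4 → (9, 20)
  seg 7: right by d2 = 4 → (13, 20)

d4 = 7/8
d5 = 133/40
d6 = 9
d7 = 133/80
d8 = 613/80
endpoint = (13, 20)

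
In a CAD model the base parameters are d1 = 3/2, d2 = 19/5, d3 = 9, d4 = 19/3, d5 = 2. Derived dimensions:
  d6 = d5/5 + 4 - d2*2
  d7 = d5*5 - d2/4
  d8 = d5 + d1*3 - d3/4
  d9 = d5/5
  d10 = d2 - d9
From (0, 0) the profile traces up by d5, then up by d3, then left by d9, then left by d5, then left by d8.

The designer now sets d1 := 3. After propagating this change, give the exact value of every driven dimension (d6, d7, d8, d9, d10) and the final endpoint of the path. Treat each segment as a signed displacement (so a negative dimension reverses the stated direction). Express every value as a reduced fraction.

Apply edit: d1 := 3
  d6 = d5/5 + 4 - d2*2 = -16/5
  d7 = d5*5 - d2/4 = 181/20
  d8 = d5 + d1*3 - d3/4 = 35/4
  d9 = d5/5 = 2/5
  d10 = d2 - d9 = 17/5
Walk from origin (0, 0):
  seg 1: up by d5 = 2 → (0, 2)
  seg 2: up by d3 = 9 → (0, 11)
  seg 3: left by d9 = 2/5 → (-2/5, 11)
  seg 4: left by d5 = 2 → (-12/5, 11)
  seg 5: left by d8 = 35/4 → (-223/20, 11)

d6 = -16/5
d7 = 181/20
d8 = 35/4
d9 = 2/5
d10 = 17/5
endpoint = (-223/20, 11)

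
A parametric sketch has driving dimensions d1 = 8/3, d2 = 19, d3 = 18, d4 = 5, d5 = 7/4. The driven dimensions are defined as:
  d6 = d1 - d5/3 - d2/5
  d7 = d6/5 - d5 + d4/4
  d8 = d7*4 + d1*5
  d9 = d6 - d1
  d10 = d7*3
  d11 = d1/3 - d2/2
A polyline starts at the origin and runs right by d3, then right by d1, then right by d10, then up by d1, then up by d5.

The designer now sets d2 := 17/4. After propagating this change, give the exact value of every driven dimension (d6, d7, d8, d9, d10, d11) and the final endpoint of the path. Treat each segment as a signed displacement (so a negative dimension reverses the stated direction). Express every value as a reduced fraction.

Apply edit: d2 := 17/4
  d6 = d1 - d5/3 - d2/5 = 37/30
  d7 = d6/5 - d5 + d4/4 = -19/75
  d8 = d7*4 + d1*5 = 308/25
  d9 = d6 - d1 = -43/30
  d10 = d7*3 = -19/25
  d11 = d1/3 - d2/2 = -89/72
Walk from origin (0, 0):
  seg 1: right by d3 = 18 → (18, 0)
  seg 2: right by d1 = 8/3 → (62/3, 0)
  seg 3: right by d10 = -19/25 → (1493/75, 0)
  seg 4: up by d1 = 8/3 → (1493/75, 8/3)
  seg 5: up by d5 = 7/4 → (1493/75, 53/12)

d6 = 37/30
d7 = -19/75
d8 = 308/25
d9 = -43/30
d10 = -19/25
d11 = -89/72
endpoint = (1493/75, 53/12)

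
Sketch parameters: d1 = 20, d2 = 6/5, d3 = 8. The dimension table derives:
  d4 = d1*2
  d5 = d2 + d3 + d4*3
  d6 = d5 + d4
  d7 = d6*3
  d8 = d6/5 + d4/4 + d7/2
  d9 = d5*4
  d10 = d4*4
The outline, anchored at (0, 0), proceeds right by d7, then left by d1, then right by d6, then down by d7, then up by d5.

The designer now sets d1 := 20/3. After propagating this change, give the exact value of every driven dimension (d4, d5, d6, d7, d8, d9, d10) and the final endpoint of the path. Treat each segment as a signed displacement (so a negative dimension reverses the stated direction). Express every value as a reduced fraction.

Apply edit: d1 := 20/3
  d4 = d1*2 = 40/3
  d5 = d2 + d3 + d4*3 = 246/5
  d6 = d5 + d4 = 938/15
  d7 = d6*3 = 938/5
  d8 = d6/5 + d4/4 + d7/2 = 2741/25
  d9 = d5*4 = 984/5
  d10 = d4*4 = 160/3
Walk from origin (0, 0):
  seg 1: right by d7 = 938/5 → (938/5, 0)
  seg 2: left by d1 = 20/3 → (2714/15, 0)
  seg 3: right by d6 = 938/15 → (3652/15, 0)
  seg 4: down by d7 = 938/5 → (3652/15, -938/5)
  seg 5: up by d5 = 246/5 → (3652/15, -692/5)

d4 = 40/3
d5 = 246/5
d6 = 938/15
d7 = 938/5
d8 = 2741/25
d9 = 984/5
d10 = 160/3
endpoint = (3652/15, -692/5)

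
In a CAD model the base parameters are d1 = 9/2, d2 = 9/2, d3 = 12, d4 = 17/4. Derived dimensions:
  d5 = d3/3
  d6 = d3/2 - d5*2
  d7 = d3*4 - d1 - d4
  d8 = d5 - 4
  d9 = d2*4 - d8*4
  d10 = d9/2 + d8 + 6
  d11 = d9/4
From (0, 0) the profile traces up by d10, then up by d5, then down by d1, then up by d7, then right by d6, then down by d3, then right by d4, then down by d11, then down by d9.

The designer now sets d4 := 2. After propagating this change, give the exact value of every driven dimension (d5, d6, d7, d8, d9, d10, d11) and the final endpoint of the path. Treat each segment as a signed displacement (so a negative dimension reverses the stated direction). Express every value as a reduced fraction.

d5 = 4
d6 = -2
d7 = 83/2
d8 = 0
d9 = 18
d10 = 15
d11 = 9/2
endpoint = (0, 43/2)

Apply edit: d4 := 2
  d5 = d3/3 = 4
  d6 = d3/2 - d5*2 = -2
  d7 = d3*4 - d1 - d4 = 83/2
  d8 = d5 - 4 = 0
  d9 = d2*4 - d8*4 = 18
  d10 = d9/2 + d8 + 6 = 15
  d11 = d9/4 = 9/2
Walk from origin (0, 0):
  seg 1: up by d10 = 15 → (0, 15)
  seg 2: up by d5 = 4 → (0, 19)
  seg 3: down by d1 = 9/2 → (0, 29/2)
  seg 4: up by d7 = 83/2 → (0, 56)
  seg 5: right by d6 = -2 → (-2, 56)
  seg 6: down by d3 = 12 → (-2, 44)
  seg 7: right by d4 = 2 → (0, 44)
  seg 8: down by d11 = 9/2 → (0, 79/2)
  seg 9: down by d9 = 18 → (0, 43/2)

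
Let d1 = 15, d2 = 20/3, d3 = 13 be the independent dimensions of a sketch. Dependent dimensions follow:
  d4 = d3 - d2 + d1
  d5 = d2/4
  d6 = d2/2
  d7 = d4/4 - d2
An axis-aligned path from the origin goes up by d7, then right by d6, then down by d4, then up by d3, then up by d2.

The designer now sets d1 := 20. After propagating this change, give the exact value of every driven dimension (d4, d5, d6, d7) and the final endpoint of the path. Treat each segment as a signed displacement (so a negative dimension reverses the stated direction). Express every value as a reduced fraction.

d4 = 79/3
d5 = 5/3
d6 = 10/3
d7 = -1/12
endpoint = (10/3, -27/4)

Apply edit: d1 := 20
  d4 = d3 - d2 + d1 = 79/3
  d5 = d2/4 = 5/3
  d6 = d2/2 = 10/3
  d7 = d4/4 - d2 = -1/12
Walk from origin (0, 0):
  seg 1: up by d7 = -1/12 → (0, -1/12)
  seg 2: right by d6 = 10/3 → (10/3, -1/12)
  seg 3: down by d4 = 79/3 → (10/3, -317/12)
  seg 4: up by d3 = 13 → (10/3, -161/12)
  seg 5: up by d2 = 20/3 → (10/3, -27/4)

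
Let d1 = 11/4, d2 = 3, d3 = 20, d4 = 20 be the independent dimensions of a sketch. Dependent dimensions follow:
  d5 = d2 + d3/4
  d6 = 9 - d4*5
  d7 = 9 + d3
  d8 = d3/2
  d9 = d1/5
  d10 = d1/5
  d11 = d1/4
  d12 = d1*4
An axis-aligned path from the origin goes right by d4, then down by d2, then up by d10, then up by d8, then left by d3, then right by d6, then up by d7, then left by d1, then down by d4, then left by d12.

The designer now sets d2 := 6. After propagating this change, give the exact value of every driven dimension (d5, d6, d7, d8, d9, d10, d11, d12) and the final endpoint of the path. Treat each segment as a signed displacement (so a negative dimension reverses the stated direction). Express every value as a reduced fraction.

Apply edit: d2 := 6
  d5 = d2 + d3/4 = 11
  d6 = 9 - d4*5 = -91
  d7 = 9 + d3 = 29
  d8 = d3/2 = 10
  d9 = d1/5 = 11/20
  d10 = d1/5 = 11/20
  d11 = d1/4 = 11/16
  d12 = d1*4 = 11
Walk from origin (0, 0):
  seg 1: right by d4 = 20 → (20, 0)
  seg 2: down by d2 = 6 → (20, -6)
  seg 3: up by d10 = 11/20 → (20, -109/20)
  seg 4: up by d8 = 10 → (20, 91/20)
  seg 5: left by d3 = 20 → (0, 91/20)
  seg 6: right by d6 = -91 → (-91, 91/20)
  seg 7: up by d7 = 29 → (-91, 671/20)
  seg 8: left by d1 = 11/4 → (-375/4, 671/20)
  seg 9: down by d4 = 20 → (-375/4, 271/20)
  seg 10: left by d12 = 11 → (-419/4, 271/20)

d5 = 11
d6 = -91
d7 = 29
d8 = 10
d9 = 11/20
d10 = 11/20
d11 = 11/16
d12 = 11
endpoint = (-419/4, 271/20)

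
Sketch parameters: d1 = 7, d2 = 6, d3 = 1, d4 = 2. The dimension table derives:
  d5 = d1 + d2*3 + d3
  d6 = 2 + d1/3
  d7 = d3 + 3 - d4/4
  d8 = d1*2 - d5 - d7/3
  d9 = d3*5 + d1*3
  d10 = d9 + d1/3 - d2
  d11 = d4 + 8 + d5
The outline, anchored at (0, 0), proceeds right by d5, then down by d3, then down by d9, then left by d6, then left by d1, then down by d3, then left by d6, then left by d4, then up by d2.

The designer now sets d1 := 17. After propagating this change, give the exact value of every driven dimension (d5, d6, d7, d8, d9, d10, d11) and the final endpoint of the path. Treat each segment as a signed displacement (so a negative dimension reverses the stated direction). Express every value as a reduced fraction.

Apply edit: d1 := 17
  d5 = d1 + d2*3 + d3 = 36
  d6 = 2 + d1/3 = 23/3
  d7 = d3 + 3 - d4/4 = 7/2
  d8 = d1*2 - d5 - d7/3 = -19/6
  d9 = d3*5 + d1*3 = 56
  d10 = d9 + d1/3 - d2 = 167/3
  d11 = d4 + 8 + d5 = 46
Walk from origin (0, 0):
  seg 1: right by d5 = 36 → (36, 0)
  seg 2: down by d3 = 1 → (36, -1)
  seg 3: down by d9 = 56 → (36, -57)
  seg 4: left by d6 = 23/3 → (85/3, -57)
  seg 5: left by d1 = 17 → (34/3, -57)
  seg 6: down by d3 = 1 → (34/3, -58)
  seg 7: left by d6 = 23/3 → (11/3, -58)
  seg 8: left by d4 = 2 → (5/3, -58)
  seg 9: up by d2 = 6 → (5/3, -52)

d5 = 36
d6 = 23/3
d7 = 7/2
d8 = -19/6
d9 = 56
d10 = 167/3
d11 = 46
endpoint = (5/3, -52)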